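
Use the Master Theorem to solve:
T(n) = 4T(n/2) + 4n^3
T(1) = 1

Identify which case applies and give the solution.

a=4, b=2, f(n)=4n^3. log_2(4) = 2. Since c=3 > 2 and the regularity condition holds (4(n/2)^3 = (4/2^3)n^3 with 4/2^3 < 1), Case 3 applies: T(n) = Θ(f(n)) = O(n^3).

Answer: O(n^3) - Case 3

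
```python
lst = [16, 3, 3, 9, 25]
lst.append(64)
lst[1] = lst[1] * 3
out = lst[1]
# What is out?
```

Trace:
`lst = [16, 3, 3, 9, 25]` → lst = [16, 3, 3, 9, 25]
`lst.append(64)` → lst = [16, 3, 3, 9, 25, 64]
`lst[1] = lst[1] * 3` → lst = [16, 9, 3, 9, 25, 64]
`out = lst[1]` → out = 9
So out = 9

Answer: 9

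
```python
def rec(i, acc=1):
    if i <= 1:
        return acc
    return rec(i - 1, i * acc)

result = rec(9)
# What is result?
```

Accumulator trace (n, acc): (9, 1) -> (8, 9) -> (7, 72) -> (6, 504) -> (5, 3024) -> (4, 15120) -> (3, 60480) -> (2, 181440) -> (1, 362880) -> return 362880

Answer: 362880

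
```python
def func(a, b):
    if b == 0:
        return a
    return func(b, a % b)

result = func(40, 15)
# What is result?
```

func(40, 15) -> func(15, 10) -> func(10, 5) -> func(5, 0) -> 5

Answer: 5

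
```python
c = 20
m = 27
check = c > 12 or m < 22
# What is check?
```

Trace:
`c = 20` → c = 20
`m = 27` → m = 27
`check = c > 12 or m < 22` → check = True
So check = True

Answer: True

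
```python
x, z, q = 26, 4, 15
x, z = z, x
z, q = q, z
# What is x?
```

Trace:
`x, z, q = 26, 4, 15` → x = 26; z = 4; q = 15
`x, z = z, x` → x = 4; z = 26
`z, q = q, z` → z = 15; q = 26
So x = 4

Answer: 4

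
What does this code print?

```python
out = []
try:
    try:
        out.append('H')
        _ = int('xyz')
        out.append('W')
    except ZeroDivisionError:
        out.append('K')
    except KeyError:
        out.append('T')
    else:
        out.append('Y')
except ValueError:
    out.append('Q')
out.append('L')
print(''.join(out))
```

Execution trace: 'H' (try body) → 'Q' (outer except ValueError) → 'L' (after the try/except). Output: HQL

Answer: HQL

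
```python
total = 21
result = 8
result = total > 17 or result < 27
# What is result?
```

Trace:
`total = 21` → total = 21
`result = 8` → result = 8
`result = total > 17 or result < 27` → result = True
So result = True

Answer: True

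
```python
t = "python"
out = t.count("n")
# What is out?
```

Trace:
`t = "python"` → t = 'python'
`out = t.count("n")` → out = 1
So out = 1

Answer: 1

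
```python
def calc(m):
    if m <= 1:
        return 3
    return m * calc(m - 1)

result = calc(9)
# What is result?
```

calc(9) = 9 * 8 * 7 * 6 * 5 * 4 * 3 * 2 * 3 = 1088640

Answer: 1088640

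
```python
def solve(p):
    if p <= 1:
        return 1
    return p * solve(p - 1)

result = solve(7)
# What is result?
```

solve(7) = 7 * 6 * 5 * 4 * 3 * 2 * 1 = 5040

Answer: 5040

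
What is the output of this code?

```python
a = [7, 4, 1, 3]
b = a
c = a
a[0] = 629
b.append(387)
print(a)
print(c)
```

Key concept: multiple aliases.
Step by step:
`a = [7, 4, 1, 3]` → a = [7, 4, 1, 3]
`b = a` → b = [7, 4, 1, 3] (same object as a)
`c = a` → c = [7, 4, 1, 3] (same object as a, b)
`a[0] = 629` → a = [629, 4, 1, 3] (same object as b, c); b = [629, 4, 1, 3] (same object as a, c); c = [629, 4, 1, 3] (same object as a, b)
`b.append(387)` → a = [629, 4, 1, 3, 387] (same object as b, c); b = [629, 4, 1, 3, 387] (same object as a, c); c = [629, 4, 1, 3, 387] (same object as a, b)
`print(a)` → prints [629, 4, 1, 3, 387]
`print(c)` → prints [629, 4, 1, 3, 387]

Answer:
[629, 4, 1, 3, 387]
[629, 4, 1, 3, 387]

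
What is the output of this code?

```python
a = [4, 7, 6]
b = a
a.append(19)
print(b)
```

Key concept: basic list aliasing.
Step by step:
`a = [4, 7, 6]` → a = [4, 7, 6]
`b = a` → b = [4, 7, 6] (same object as a)
`a.append(19)` → a = [4, 7, 6, 19] (same object as b); b = [4, 7, 6, 19] (same object as a)
`print(b)` → prints [4, 7, 6, 19]

Answer: [4, 7, 6, 19]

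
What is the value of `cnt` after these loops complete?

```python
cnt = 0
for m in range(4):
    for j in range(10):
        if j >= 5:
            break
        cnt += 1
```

Inner breaks at 5, outer runs 4 times
`cnt` takes the values: 0 → 1 → 2 → 3 → 4 → 5 → 6 → 7 → 8 → 9 → 10 → 11 → 12 → 13 → 14 → 15 → 16 → 17 → 18 → 19 → 20

Answer: 20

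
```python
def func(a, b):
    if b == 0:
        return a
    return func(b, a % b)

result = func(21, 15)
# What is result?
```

func(21, 15) -> func(15, 6) -> func(6, 3) -> func(3, 0) -> 3

Answer: 3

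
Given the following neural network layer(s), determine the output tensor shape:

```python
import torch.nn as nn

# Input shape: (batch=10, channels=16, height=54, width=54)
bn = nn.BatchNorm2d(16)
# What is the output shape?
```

Input: (10, 16, 54, 54) -> Output: (10, 16, 54, 54)

Answer: (10, 16, 54, 54)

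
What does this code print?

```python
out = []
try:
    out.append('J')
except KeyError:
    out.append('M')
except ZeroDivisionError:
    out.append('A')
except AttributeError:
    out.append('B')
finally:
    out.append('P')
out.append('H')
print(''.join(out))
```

Execution trace: 'J' (try body, no exception) → 'P' (finally) → 'H' (after the try/except). Output: JPH

Answer: JPH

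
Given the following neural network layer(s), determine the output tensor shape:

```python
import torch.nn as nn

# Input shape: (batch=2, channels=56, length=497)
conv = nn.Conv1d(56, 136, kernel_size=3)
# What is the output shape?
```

Input: (2, 56, 497) -> Output: (2, 136, 495)

Answer: (2, 136, 495)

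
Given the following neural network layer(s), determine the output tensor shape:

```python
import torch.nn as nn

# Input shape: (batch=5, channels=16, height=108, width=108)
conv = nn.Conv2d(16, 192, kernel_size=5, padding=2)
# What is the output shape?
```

Input: (5, 16, 108, 108) -> Output: (5, 192, 108, 108)

Answer: (5, 192, 108, 108)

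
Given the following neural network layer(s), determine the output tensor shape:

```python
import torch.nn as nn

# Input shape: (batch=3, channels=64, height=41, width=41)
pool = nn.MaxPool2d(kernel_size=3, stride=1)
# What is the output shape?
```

Input: (3, 64, 41, 41) -> Output: (3, 64, 39, 39)

Answer: (3, 64, 39, 39)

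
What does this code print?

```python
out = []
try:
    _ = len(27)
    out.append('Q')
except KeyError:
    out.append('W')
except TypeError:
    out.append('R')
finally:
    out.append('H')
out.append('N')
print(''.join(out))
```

Execution trace: 'R' (except TypeError) → 'H' (finally) → 'N' (after the try/except). Output: RHN

Answer: RHN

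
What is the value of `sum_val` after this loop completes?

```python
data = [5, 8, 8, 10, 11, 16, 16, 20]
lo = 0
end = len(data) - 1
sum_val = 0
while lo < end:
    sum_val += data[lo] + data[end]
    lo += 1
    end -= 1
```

Sum of pairs from ends
`sum_val` takes the values: 0 → 25 → 49 → 73 → 94

Answer: 94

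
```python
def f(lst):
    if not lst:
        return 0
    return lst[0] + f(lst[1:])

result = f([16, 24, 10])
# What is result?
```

16 + 24 + 10 + 0 = 50

Answer: 50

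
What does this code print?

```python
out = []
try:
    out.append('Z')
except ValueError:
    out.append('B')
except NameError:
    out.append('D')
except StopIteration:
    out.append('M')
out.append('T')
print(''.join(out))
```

Execution trace: 'Z' (try body, no exception) → 'T' (after the try/except). Output: ZT

Answer: ZT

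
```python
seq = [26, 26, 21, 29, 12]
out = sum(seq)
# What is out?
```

Trace:
`seq = [26, 26, 21, 29, 12]` → seq = [26, 26, 21, 29, 12]
`out = sum(seq)` → out = 114
So out = 114

Answer: 114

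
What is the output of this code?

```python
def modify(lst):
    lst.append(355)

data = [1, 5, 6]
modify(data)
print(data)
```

Key concept: function modifies passed list.
Step by step:
`data = [1, 5, 6]` → data = [1, 5, 6]
`modify(data)` → data = [1, 5, 6, 355]
`print(data)` → prints [1, 5, 6, 355]

Answer: [1, 5, 6, 355]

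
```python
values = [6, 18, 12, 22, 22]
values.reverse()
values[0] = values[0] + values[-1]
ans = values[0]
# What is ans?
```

Trace:
`values = [6, 18, 12, 22, 22]` → values = [6, 18, 12, 22, 22]
`values.reverse()` → values = [22, 22, 12, 18, 6]
`values[0] = values[0] + values[-1]` → values = [28, 22, 12, 18, 6]
`ans = values[0]` → ans = 28
So ans = 28

Answer: 28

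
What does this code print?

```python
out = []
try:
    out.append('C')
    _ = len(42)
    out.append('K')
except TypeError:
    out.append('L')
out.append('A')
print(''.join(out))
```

Execution trace: 'C' (try body) → 'L' (except TypeError) → 'A' (after the try/except). Output: CLA

Answer: CLA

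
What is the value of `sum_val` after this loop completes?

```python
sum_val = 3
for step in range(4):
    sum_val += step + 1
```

Start at 3, add 1 to 4 = 13
`sum_val` takes the values: 3 → 4 → 6 → 9 → 13

Answer: 13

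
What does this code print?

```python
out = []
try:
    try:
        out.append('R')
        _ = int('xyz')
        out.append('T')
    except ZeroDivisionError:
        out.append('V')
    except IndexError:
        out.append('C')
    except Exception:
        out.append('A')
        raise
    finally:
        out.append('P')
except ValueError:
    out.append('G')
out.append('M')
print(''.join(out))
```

Execution trace: 'R' (inner try body) → 'A' (inner except Exception) → 'P' (inner finally) → 'G' (outer except ValueError) → 'M' (after the try/except). Output: RAPGM

Answer: RAPGM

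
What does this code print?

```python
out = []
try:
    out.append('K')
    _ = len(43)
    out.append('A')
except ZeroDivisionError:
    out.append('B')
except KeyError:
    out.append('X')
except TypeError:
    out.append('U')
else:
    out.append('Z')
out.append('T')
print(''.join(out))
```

Execution trace: 'K' (try body) → 'U' (except TypeError) → 'T' (after the try/except). Output: KUT

Answer: KUT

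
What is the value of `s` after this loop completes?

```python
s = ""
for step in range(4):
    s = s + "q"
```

Repeat 'q' 4 times
`s` takes the values: "" → "q" → "qq" → "qqq" → "qqqq"

Answer: "qqqq"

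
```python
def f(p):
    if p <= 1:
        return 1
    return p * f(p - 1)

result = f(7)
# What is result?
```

f(7) = 7 * 6 * 5 * 4 * 3 * 2 * 1 = 5040

Answer: 5040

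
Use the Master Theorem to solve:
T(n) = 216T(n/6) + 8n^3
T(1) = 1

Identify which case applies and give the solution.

a=216, b=6, f(n)=8n^3. log_6(216) = 3. Since c=3 = 3, Case 2 applies: T(n) = Θ(n^log_b(a) · log n) = O(n^3 log n).

Answer: O(n^3 log n) - Case 2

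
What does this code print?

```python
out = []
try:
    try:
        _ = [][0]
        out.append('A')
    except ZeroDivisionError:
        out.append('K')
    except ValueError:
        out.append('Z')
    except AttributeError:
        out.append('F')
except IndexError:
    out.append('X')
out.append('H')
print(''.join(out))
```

Execution trace: 'X' (outer except IndexError) → 'H' (after the try/except). Output: XH

Answer: XH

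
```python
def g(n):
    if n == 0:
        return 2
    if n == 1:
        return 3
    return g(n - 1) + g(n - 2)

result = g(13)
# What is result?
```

Build up from base cases: g(0)=2, g(1)=3, g(2)=5, g(3)=8, g(4)=13, g(5)=21, g(6)=34, ..., g(13)=987

Answer: 987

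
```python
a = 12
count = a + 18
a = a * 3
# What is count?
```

Trace:
`a = 12` → a = 12
`count = a + 18` → count = 30
`a = a * 3` → a = 36
So count = 30

Answer: 30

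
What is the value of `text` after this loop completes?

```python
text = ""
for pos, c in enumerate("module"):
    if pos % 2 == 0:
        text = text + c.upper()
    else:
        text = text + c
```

Uppercase even positions in 'module'
`text` takes the values: "" → "M" → "Mo" → "MoD" → "MoDu" → "MoDuL" → "MoDuLe"

Answer: "MoDuLe"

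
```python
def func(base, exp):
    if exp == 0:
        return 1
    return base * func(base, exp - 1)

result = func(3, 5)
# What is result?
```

func(3, 5) = 3 * 3 * 3 * 3 * 3 = 243

Answer: 243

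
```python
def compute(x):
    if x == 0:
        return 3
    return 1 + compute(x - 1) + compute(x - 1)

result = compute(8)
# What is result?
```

compute(x) = 1 + 2·compute(x-1), compute(0)=3. Closed form: (3+1)·2^8 - 1 = 1023.

Answer: 1023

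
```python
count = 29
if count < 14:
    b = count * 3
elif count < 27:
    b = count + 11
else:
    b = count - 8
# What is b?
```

Trace:
`count = 29` → count = 29
`if count < 14: ...` → count < 14 is False, count < 27 is False, take else branch → b = 21
So b = 21

Answer: 21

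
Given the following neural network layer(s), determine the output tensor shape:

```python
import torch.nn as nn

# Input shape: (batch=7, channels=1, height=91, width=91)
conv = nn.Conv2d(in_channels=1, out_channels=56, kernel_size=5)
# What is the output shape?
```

Input: (7, 1, 91, 91) -> Output: (7, 56, 87, 87)

Answer: (7, 56, 87, 87)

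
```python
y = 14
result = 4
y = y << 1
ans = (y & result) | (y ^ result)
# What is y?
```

Trace:
`y = 14` → y = 14
`result = 4` → result = 4
`y = y << 1` → y = 28
`ans = (y & result) | (y ^ result)` → ans = 28
So y = 28

Answer: 28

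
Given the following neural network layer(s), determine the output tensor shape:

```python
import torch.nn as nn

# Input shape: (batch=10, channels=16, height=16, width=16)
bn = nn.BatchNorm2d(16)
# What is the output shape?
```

Input: (10, 16, 16, 16) -> Output: (10, 16, 16, 16)

Answer: (10, 16, 16, 16)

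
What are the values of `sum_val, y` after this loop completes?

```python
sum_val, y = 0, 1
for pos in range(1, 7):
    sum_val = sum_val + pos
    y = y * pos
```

Sum and factorial of 1 to 6
`sum_val, y` takes the values: (0, 1) → (1, 1) → (3, 1) → (3, 2) → (6, 2) → (6, 6) → (10, 6) → (10, 24) → (15, 24) → (15, 120) → (21, 120) → (21, 720)

Answer: 21, 720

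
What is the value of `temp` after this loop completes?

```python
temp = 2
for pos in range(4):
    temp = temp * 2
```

Multiply by 2, 4 times: 2 * 2^4 = 32
`temp` takes the values: 2 → 4 → 8 → 16 → 32

Answer: 32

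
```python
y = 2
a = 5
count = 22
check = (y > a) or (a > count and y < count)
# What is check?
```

Trace:
`y = 2` → y = 2
`a = 5` → a = 5
`count = 22` → count = 22
`check = (y > a) or (a > count and y < count)` → check = False
So check = False

Answer: False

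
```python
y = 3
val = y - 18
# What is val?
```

Trace:
`y = 3` → y = 3
`val = y - 18` → val = -15
So val = -15

Answer: -15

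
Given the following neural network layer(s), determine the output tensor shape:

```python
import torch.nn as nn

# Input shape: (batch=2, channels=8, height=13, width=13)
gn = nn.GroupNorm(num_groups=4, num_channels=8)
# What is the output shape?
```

Input: (2, 8, 13, 13) -> Output: (2, 8, 13, 13)

Answer: (2, 8, 13, 13)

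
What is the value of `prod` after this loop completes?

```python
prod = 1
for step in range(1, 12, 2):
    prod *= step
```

Product of 1, 3, 5, ... up to 11
`prod` takes the values: 1 → 3 → 15 → 105 → 945 → 10395

Answer: 10395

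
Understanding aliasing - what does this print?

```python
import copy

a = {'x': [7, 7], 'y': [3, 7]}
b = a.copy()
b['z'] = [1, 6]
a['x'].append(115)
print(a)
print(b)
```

Key concept: shallow copy of dict with mutable values.
Step by step:
`a = {'x': [7, 7], 'y': [3, 7]}` → a = {'x': [7, 7], 'y': [3, 7]}
`b = a.copy()` → b = {'x': [7, 7], 'y': [3, 7]}
`b['z'] = [1, 6]` → b = {'x': [7, 7], 'y': [3, 7], 'z': [1, 6]}
`a['x'].append(115)` → a = {'x': [7, 7, 115], 'y': [3, 7]}; b = {'x': [7, 7, 115], 'y': [3, 7], 'z': [1, 6]}
`print(a)` → prints {'x': [7, 7, 115], 'y': [3, 7]}
`print(b)` → prints {'x': [7, 7, 115], 'y': [3, 7], 'z': [1, 6]}

Answer:
{'x': [7, 7, 115], 'y': [3, 7]}
{'x': [7, 7, 115], 'y': [3, 7], 'z': [1, 6]}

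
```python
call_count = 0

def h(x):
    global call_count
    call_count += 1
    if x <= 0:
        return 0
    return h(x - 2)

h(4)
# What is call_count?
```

Linear recursion stepping by 2: 3 calls from x=4 down to ≤0.

Answer: 3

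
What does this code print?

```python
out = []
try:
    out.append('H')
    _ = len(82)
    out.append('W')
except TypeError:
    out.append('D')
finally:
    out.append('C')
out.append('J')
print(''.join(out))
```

Execution trace: 'H' (try body) → 'D' (except TypeError) → 'C' (finally) → 'J' (after the try/except). Output: HDCJ

Answer: HDCJ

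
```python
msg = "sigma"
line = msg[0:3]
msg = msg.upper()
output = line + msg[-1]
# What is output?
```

Trace:
`msg = "sigma"` → msg = 'sigma'
`line = msg[0:3]` → line = 'sig'
`msg = msg.upper()` → msg = 'SIGMA'
`output = line + msg[-1]` → output = 'sigA'
So output = 'sigA'

Answer: 'sigA'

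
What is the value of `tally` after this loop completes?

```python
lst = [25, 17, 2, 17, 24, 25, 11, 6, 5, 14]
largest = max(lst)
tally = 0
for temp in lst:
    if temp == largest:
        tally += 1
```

Count of max value 25 in [25, 17, 2, 17, 24, 25, 11, 6, 5, 14]
`tally` takes the values: 0 → 1 → 2

Answer: 2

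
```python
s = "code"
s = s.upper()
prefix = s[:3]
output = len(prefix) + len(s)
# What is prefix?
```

Trace:
`s = "code"` → s = 'code'
`s = s.upper()` → s = 'CODE'
`prefix = s[:3]` → prefix = 'COD'
`output = len(prefix) + len(s)` → output = 7
So prefix = 'COD'

Answer: 'COD'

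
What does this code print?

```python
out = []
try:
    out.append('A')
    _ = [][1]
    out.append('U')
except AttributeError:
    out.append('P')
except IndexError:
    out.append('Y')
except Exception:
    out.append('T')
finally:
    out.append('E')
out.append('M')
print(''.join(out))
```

Execution trace: 'A' (try body) → 'Y' (except IndexError) → 'E' (finally) → 'M' (after the try/except). Output: AYEM

Answer: AYEM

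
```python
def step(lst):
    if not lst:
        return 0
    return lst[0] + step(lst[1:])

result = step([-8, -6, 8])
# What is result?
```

(-8) + (-6) + 8 + 0 = -6

Answer: -6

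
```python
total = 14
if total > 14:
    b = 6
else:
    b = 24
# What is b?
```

Trace:
`total = 14` → total = 14
`if total > 14: ...` → total > 14 is False, take else branch → b = 24
So b = 24

Answer: 24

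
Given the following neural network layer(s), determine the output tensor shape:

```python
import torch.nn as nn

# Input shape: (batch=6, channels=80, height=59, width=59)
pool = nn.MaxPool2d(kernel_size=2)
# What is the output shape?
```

Input: (6, 80, 59, 59) -> Output: (6, 80, 29, 29)

Answer: (6, 80, 29, 29)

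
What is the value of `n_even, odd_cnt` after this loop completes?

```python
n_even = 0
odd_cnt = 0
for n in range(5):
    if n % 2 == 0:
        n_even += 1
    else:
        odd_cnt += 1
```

Count evens and odds in range(5)
`n_even, odd_cnt` takes the values: (0, 0) → (1, 0) → (1, 1) → (2, 1) → (2, 2) → (3, 2)

Answer: 3, 2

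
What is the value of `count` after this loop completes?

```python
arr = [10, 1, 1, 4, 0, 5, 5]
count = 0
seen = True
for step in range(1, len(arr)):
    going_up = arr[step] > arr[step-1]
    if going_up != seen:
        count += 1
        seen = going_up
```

Count direction changes in [10, 1, 1, 4, 0, 5, 5]
`count` takes the values: 0 → 1 → 2 → 3 → 4 → 5

Answer: 5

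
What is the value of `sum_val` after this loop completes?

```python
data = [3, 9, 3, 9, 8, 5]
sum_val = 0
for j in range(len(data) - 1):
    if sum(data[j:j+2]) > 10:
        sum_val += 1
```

Count windows with sum > 10
`sum_val` takes the values: 0 → 1 → 2 → 3 → 4 → 5

Answer: 5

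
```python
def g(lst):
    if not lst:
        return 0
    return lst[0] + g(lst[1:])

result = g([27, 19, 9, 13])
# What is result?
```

27 + 19 + 9 + 13 + 0 = 68

Answer: 68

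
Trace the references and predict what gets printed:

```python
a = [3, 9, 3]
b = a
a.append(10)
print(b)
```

Key concept: basic list aliasing.
Step by step:
`a = [3, 9, 3]` → a = [3, 9, 3]
`b = a` → b = [3, 9, 3] (same object as a)
`a.append(10)` → a = [3, 9, 3, 10] (same object as b); b = [3, 9, 3, 10] (same object as a)
`print(b)` → prints [3, 9, 3, 10]

Answer: [3, 9, 3, 10]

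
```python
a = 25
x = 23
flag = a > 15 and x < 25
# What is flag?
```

Trace:
`a = 25` → a = 25
`x = 23` → x = 23
`flag = a > 15 and x < 25` → flag = True
So flag = True

Answer: True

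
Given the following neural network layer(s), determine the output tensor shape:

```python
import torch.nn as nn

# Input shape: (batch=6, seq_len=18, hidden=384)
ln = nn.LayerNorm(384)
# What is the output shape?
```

Input: (6, 18, 384) -> Output: (6, 18, 384)

Answer: (6, 18, 384)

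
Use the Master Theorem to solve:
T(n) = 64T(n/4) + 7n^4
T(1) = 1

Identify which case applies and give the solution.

a=64, b=4, f(n)=7n^4. log_4(64) = 3. Since c=4 > 3 and the regularity condition holds (64(n/4)^4 = (64/4^4)n^4 with 64/4^4 < 1), Case 3 applies: T(n) = Θ(f(n)) = O(n^4).

Answer: O(n^4) - Case 3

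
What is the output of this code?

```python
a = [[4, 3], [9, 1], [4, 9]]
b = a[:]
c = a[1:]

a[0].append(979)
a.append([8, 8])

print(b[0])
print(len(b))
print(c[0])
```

Key concept: slice with nested mutation.
Step by step:
`a = [[4, 3], [9, 1], [4, 9]]` → a = [[4, 3], [9, 1], [4, 9]]
`b = a[:]` → b = [[4, 3], [9, 1], [4, 9]]
`c = a[1:]` → c = [[9, 1], [4, 9]]
`a[0].append(979)` → a = [[4, 3, 979], [9, 1], [4, 9]]; b = [[4, 3, 979], [9, 1], [4, 9]]
`a.append([8, 8])` → a = [[4, 3, 979], [9, 1], [4, 9], [8, 8]]
`print(b[0])` → prints [4, 3, 979]
`print(len(b))` → prints 3
`print(c[0])` → prints [9, 1]

Answer:
[4, 3, 979]
3
[9, 1]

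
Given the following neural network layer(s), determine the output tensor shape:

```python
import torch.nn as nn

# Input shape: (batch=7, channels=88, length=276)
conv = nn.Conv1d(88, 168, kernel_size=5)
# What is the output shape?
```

Input: (7, 88, 276) -> Output: (7, 168, 272)

Answer: (7, 168, 272)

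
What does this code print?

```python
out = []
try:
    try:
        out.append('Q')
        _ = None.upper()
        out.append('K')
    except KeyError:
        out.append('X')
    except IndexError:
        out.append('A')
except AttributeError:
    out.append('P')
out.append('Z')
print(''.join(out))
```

Execution trace: 'Q' (try body) → 'P' (outer except AttributeError) → 'Z' (after the try/except). Output: QPZ

Answer: QPZ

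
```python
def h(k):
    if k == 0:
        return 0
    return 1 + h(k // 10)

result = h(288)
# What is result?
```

Count of digits of 288: 3

Answer: 3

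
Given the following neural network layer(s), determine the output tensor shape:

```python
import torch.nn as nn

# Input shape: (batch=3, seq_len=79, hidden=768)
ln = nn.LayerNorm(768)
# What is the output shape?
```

Input: (3, 79, 768) -> Output: (3, 79, 768)

Answer: (3, 79, 768)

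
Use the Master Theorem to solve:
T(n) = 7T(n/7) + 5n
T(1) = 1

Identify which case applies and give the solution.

a=7, b=7, f(n)=5n. log_7(7) = 1. Since c=1 = 1, Case 2 applies: T(n) = Θ(n^log_b(a) · log n) = O(n log n).

Answer: O(n log n) - Case 2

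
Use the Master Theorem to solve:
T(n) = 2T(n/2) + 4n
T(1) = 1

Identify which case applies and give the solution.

a=2, b=2, f(n)=4n. log_2(2) = 1. Since c=1 = 1, Case 2 applies: T(n) = Θ(n^log_b(a) · log n) = O(n log n).

Answer: O(n log n) - Case 2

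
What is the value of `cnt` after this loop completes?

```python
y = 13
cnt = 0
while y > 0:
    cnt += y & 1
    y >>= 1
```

Count set bits in 13 (binary: 0b1101)
`cnt` takes the values: 0 → 1 → 2 → 3

Answer: 3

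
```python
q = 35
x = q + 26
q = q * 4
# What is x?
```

Trace:
`q = 35` → q = 35
`x = q + 26` → x = 61
`q = q * 4` → q = 140
So x = 61

Answer: 61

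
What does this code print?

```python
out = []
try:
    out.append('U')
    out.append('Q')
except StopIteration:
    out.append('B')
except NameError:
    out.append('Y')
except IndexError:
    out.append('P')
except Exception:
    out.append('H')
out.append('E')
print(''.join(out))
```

Execution trace: 'U' (try body) → 'Q' (try body, no exception) → 'E' (after the try/except). Output: UQE

Answer: UQE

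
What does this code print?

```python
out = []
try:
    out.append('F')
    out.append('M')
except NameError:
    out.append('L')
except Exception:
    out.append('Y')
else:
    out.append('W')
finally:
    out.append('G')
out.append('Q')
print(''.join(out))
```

Execution trace: 'F' (try body) → 'M' (try body, no exception) → 'W' (else) → 'G' (finally) → 'Q' (after the try/except). Output: FMWGQ

Answer: FMWGQ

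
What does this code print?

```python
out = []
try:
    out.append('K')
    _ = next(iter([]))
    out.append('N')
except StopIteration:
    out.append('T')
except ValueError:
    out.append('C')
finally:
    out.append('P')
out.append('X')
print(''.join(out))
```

Execution trace: 'K' (try body) → 'T' (except StopIteration) → 'P' (finally) → 'X' (after the try/except). Output: KTPX

Answer: KTPX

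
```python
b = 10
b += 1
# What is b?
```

Trace:
`b = 10` → b = 10
`b += 1` → b = 11
So b = 11

Answer: 11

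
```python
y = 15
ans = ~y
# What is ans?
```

Trace:
`y = 15` → y = 15
`ans = ~y` → ans = -16
So ans = -16

Answer: -16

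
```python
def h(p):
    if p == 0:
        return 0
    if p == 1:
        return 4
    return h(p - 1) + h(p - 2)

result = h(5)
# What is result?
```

Build up from base cases: h(0)=0, h(1)=4, h(2)=4, h(3)=8, h(4)=12, h(5)=20

Answer: 20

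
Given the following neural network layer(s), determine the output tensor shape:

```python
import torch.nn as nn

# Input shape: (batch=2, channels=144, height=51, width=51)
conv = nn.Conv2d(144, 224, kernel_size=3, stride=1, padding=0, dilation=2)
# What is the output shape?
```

Input: (2, 144, 51, 51) -> Output: (2, 224, 47, 47)

Answer: (2, 224, 47, 47)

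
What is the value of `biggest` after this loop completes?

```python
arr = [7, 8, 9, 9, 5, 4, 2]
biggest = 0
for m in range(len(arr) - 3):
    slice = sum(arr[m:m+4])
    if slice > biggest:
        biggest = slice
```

Max sum of 4-element window in [7, 8, 9, 9, 5, 4, 2]
`biggest` takes the values: 0 → 33

Answer: 33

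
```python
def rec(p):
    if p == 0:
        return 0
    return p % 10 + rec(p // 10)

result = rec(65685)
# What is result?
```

Sum of digits of 65685: 5 + 8 + 6 + 5 + 6 = 30

Answer: 30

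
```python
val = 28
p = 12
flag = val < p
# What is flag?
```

Trace:
`val = 28` → val = 28
`p = 12` → p = 12
`flag = val < p` → flag = False
So flag = False

Answer: False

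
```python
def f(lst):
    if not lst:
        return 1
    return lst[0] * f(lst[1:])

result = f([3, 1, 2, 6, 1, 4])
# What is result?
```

Product over [3, 1, 2, 6, 1, 4] = 3 * 1 * 2 * 6 * 1 * 4 = 144

Answer: 144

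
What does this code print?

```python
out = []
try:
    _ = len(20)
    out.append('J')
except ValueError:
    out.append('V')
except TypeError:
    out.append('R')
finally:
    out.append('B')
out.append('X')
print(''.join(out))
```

Execution trace: 'R' (except TypeError) → 'B' (finally) → 'X' (after the try/except). Output: RBX

Answer: RBX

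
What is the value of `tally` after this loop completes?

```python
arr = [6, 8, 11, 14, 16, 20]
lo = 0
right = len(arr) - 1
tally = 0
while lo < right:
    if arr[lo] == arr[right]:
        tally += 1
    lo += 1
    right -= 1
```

Count matching pairs from ends
`tally` takes the values: 0

Answer: 0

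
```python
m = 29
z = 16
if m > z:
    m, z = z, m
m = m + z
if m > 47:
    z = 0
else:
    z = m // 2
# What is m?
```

Trace:
`m = 29` → m = 29
`z = 16` → z = 16
`if m > z: ...` → m > z is True → m = 16; z = 29
`m = m + z` → m = 45
`if m > 47: ...` → m > 47 is False, take else branch → z = 22
So m = 45

Answer: 45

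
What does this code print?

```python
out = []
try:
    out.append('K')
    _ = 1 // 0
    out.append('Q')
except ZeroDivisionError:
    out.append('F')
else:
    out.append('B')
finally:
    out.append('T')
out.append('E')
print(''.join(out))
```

Execution trace: 'K' (try body) → 'F' (except ZeroDivisionError) → 'T' (finally) → 'E' (after the try/except). Output: KFTE

Answer: KFTE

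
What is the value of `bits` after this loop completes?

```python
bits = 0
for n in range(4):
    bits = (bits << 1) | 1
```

Build 4 consecutive 1-bits: 0b1111
`bits` takes the values: 0 → 1 → 3 → 7 → 15

Answer: 15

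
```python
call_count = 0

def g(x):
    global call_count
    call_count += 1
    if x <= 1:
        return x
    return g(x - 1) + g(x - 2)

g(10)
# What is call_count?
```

Calls(x) = 1 + Calls(x-1) + Calls(x-2); Calls(0)=Calls(1)=1. For x=10 this gives 177.

Answer: 177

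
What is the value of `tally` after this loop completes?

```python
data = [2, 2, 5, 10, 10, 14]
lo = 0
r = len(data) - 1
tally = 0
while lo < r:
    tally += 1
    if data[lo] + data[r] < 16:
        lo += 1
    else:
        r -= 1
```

Steps to find pair summing to 16
`tally` takes the values: 0 → 1 → 2 → 3 → 4 → 5

Answer: 5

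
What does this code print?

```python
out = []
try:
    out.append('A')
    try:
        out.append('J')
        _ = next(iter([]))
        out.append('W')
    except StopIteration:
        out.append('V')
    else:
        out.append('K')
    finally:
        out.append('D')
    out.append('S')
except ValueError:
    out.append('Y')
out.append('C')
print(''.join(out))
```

Execution trace: 'A' (try body) → 'J' (inner try body) → 'V' (inner except StopIteration) → 'D' (inner finally) → 'S' (try body, no exception) → 'C' (after the try/except). Output: AJVDSC

Answer: AJVDSC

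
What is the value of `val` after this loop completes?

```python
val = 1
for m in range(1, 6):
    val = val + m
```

Start at 1, add 1 through 5
`val` takes the values: 1 → 2 → 4 → 7 → 11 → 16

Answer: 16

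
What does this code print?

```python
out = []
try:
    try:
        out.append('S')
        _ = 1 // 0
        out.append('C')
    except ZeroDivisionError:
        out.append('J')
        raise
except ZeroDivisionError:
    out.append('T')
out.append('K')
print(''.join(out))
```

Execution trace: 'S' (inner try body) → 'J' (inner except ZeroDivisionError) → 'T' (outer except ZeroDivisionError) → 'K' (after the try/except). Output: SJTK

Answer: SJTK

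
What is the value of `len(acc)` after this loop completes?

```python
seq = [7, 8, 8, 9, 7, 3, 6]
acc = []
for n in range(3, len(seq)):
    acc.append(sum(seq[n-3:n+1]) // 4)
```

Number of 4-element averages
`acc` takes the values: [] → [8] → [8, 8] → [8, 8, 6] → [8, 8, 6, 6]
So `len(acc)` = 4

Answer: 4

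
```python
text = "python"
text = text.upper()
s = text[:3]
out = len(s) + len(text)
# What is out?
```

Trace:
`text = "python"` → text = 'python'
`text = text.upper()` → text = 'PYTHON'
`s = text[:3]` → s = 'PYT'
`out = len(s) + len(text)` → out = 9
So out = 9

Answer: 9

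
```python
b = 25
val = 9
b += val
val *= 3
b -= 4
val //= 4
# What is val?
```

Trace:
`b = 25` → b = 25
`val = 9` → val = 9
`b += val` → b = 34
`val *= 3` → val = 27
`b -= 4` → b = 30
`val //= 4` → val = 6
So val = 6

Answer: 6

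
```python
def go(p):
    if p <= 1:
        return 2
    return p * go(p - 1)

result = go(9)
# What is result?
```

go(9) = 9 * 8 * 7 * 6 * 5 * 4 * 3 * 2 * 2 = 725760

Answer: 725760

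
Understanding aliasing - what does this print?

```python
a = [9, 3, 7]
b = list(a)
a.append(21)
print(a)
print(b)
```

Key concept: list() constructor creates copy.
Step by step:
`a = [9, 3, 7]` → a = [9, 3, 7]
`b = list(a)` → b = [9, 3, 7]
`a.append(21)` → a = [9, 3, 7, 21]
`print(a)` → prints [9, 3, 7, 21]
`print(b)` → prints [9, 3, 7]

Answer:
[9, 3, 7, 21]
[9, 3, 7]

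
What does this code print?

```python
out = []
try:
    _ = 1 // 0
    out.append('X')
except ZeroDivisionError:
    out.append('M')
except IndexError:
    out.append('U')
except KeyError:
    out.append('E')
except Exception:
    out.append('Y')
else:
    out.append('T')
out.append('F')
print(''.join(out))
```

Execution trace: 'M' (except ZeroDivisionError) → 'F' (after the try/except). Output: MF

Answer: MF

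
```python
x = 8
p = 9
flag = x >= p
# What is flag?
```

Trace:
`x = 8` → x = 8
`p = 9` → p = 9
`flag = x >= p` → flag = False
So flag = False

Answer: False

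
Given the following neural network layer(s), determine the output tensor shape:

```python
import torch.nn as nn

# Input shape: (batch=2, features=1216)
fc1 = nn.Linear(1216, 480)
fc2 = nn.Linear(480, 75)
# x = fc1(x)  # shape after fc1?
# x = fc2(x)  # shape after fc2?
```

Input: (2, 1216) -> after fc1: (2, 480) -> Output: (2, 75)

Answer: (2, 75)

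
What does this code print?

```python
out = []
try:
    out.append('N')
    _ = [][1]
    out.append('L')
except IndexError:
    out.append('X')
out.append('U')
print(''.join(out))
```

Execution trace: 'N' (try body) → 'X' (except IndexError) → 'U' (after the try/except). Output: NXU

Answer: NXU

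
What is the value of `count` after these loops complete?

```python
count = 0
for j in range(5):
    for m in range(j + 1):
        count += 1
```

Triangle: 1 + 2 + ... + 5
`count` takes the values: 0 → 1 → 2 → 3 → 4 → 5 → 6 → 7 → 8 → 9 → 10 → 11 → 12 → 13 → 14 → 15

Answer: 15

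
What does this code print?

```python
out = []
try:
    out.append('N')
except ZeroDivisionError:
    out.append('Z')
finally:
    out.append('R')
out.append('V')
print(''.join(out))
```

Execution trace: 'N' (try body, no exception) → 'R' (finally) → 'V' (after the try/except). Output: NRV

Answer: NRV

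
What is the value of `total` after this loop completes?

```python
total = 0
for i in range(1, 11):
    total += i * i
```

Sum of squares 1² to 10² = 385
`total` takes the values: 0 → 1 → 5 → 14 → 30 → 55 → 91 → 140 → 204 → 285 → 385

Answer: 385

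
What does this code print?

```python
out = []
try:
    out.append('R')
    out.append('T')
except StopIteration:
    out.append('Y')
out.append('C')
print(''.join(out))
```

Execution trace: 'R' (try body) → 'T' (try body, no exception) → 'C' (after the try/except). Output: RTC

Answer: RTC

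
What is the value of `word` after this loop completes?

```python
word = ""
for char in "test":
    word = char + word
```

Reverse 'test'
`word` takes the values: "" → "t" → "et" → "set" → "tset"

Answer: "tset"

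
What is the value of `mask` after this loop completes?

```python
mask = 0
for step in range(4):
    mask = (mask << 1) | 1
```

Build 4 consecutive 1-bits: 0b1111
`mask` takes the values: 0 → 1 → 3 → 7 → 15

Answer: 15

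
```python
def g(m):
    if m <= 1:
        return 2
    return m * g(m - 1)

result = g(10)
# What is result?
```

g(10) = 10 * 9 * 8 * 7 * 6 * 5 * 4 * 3 * 2 * 2 = 7257600

Answer: 7257600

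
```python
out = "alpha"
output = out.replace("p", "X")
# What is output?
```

Trace:
`out = "alpha"` → out = 'alpha'
`output = out.replace("p", "X")` → output = 'alXha'
So output = 'alXha'

Answer: 'alXha'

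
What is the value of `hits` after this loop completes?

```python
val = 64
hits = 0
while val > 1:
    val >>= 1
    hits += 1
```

Count right shifts until 1
`hits` takes the values: 0 → 1 → 2 → 3 → 4 → 5 → 6

Answer: 6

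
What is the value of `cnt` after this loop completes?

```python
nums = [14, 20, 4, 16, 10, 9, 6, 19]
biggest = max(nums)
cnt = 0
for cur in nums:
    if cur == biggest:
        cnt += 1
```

Count of max value 20 in [14, 20, 4, 16, 10, 9, 6, 19]
`cnt` takes the values: 0 → 1

Answer: 1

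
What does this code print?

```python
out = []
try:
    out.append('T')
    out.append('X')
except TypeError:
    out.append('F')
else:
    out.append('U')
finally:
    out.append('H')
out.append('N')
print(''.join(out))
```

Execution trace: 'T' (try body) → 'X' (try body, no exception) → 'U' (else) → 'H' (finally) → 'N' (after the try/except). Output: TXUHN

Answer: TXUHN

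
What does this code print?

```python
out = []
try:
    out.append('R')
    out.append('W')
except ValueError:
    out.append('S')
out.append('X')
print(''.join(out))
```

Execution trace: 'R' (try body) → 'W' (try body, no exception) → 'X' (after the try/except). Output: RWX

Answer: RWX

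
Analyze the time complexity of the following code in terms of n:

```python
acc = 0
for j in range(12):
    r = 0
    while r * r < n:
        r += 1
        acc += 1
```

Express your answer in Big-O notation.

Each loop level contributes: 1 × √n. Multiplying the contributions gives O(√n).

Answer: O(√n)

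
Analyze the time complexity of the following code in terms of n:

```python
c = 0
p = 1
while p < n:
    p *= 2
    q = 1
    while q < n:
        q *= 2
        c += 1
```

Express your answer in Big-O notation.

Each loop level contributes: log n × log n. Multiplying the contributions gives O(log² n).

Answer: O(log² n)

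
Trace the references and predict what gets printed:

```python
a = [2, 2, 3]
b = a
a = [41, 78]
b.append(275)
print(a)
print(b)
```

Key concept: rebinding vs mutation: a is rebound to a new list, b still points at the original.
Step by step:
`a = [2, 2, 3]` → a = [2, 2, 3]
`b = a` → b = [2, 2, 3] (same object as a)
`a = [41, 78]` → a = [41, 78]
`b.append(275)` → b = [2, 2, 3, 275]
`print(a)` → prints [41, 78]
`print(b)` → prints [2, 2, 3, 275]

Answer:
[41, 78]
[2, 2, 3, 275]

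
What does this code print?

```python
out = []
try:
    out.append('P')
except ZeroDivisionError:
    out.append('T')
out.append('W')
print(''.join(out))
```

Execution trace: 'P' (try body, no exception) → 'W' (after the try/except). Output: PW

Answer: PW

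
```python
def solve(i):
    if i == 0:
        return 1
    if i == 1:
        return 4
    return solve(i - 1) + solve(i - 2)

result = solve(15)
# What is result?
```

Build up from base cases: solve(0)=1, solve(1)=4, solve(2)=5, solve(3)=9, solve(4)=14, solve(5)=23, solve(6)=37, ..., solve(15)=2817

Answer: 2817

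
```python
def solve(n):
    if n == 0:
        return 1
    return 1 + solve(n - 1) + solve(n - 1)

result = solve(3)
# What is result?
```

solve(n) = 1 + 2·solve(n-1), solve(0)=1. Closed form: (1+1)·2^3 - 1 = 15.

Answer: 15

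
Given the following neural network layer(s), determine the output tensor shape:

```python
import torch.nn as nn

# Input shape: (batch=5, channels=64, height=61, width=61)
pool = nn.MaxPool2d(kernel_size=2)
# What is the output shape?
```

Input: (5, 64, 61, 61) -> Output: (5, 64, 30, 30)

Answer: (5, 64, 30, 30)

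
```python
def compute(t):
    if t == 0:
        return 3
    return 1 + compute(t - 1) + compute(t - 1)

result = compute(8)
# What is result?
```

compute(t) = 1 + 2·compute(t-1), compute(0)=3. Closed form: (3+1)·2^8 - 1 = 1023.

Answer: 1023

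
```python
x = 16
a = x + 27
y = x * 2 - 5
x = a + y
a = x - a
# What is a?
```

Trace:
`x = 16` → x = 16
`a = x + 27` → a = 43
`y = x * 2 - 5` → y = 27
`x = a + y` → x = 70
`a = x - a` → a = 27
So a = 27

Answer: 27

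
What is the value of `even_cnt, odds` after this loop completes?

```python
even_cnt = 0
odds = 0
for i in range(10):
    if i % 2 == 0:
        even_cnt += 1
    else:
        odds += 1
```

Count evens and odds in range(10)
`even_cnt, odds` takes the values: (0, 0) → (1, 0) → (1, 1) → (2, 1) → (2, 2) → (3, 2) → (3, 3) → (4, 3) → (4, 4) → (5, 4) → (5, 5)

Answer: 5, 5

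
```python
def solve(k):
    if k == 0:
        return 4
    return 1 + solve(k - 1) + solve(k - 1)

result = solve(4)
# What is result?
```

solve(k) = 1 + 2·solve(k-1), solve(0)=4. Closed form: (4+1)·2^4 - 1 = 79.

Answer: 79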